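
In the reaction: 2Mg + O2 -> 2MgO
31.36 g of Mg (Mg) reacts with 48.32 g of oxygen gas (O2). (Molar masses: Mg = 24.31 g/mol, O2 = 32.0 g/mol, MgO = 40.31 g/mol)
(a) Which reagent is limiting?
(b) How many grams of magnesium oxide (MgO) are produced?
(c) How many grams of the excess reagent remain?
(a) Mg, (b) 52 g, (c) 27.68 g

Moles of Mg = 31.36 g ÷ 24.31 g/mol = 1.29 mol
Moles of O2 = 48.32 g ÷ 32.0 g/mol = 1.51 mol
Moles ÷ coefficient: Mg: 1.29/2 = 0.645, O2: 1.51/1 = 1.51
(a) Mg has the smaller value, so Mg is the limiting reagent.
(b) Moles of MgO = 1.29 mol Mg × (2/2) = 1.29 mol; mass = 1.29 mol × 40.31 g/mol = 52 g
(c) O2 consumed = 1.29 × (1/2) = 0.645002 mol; remaining = 1.51 − 0.645002 = 0.864998 mol; mass = 0.864998 mol × 32.0 g/mol = 27.68 g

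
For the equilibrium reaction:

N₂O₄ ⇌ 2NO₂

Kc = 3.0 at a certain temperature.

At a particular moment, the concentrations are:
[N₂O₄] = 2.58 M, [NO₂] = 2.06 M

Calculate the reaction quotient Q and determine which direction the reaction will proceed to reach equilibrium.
Q = 1.645, Q < K, reaction proceeds forward (toward products)

Q = ([NO₂]^2) / ([N₂O₄])
  = ((2.06)^2) / ((2.58)) = 4.2436/2.58 = 1.645
Since Q = 1.645 < Kc = 3.0, the reaction proceeds forward (toward products) to reach equilibrium.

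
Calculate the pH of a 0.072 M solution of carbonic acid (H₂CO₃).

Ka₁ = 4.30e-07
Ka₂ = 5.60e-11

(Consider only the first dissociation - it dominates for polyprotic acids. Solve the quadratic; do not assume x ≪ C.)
pH = 3.76

x² + Ka₁·x − Ka₁·C = 0 with Ka₁ = 4.30e-07, C = 0.072.
x = (−Ka₁ + √(Ka₁² + 4·Ka₁·C))/2 = 1.7574e-04 M, so pH = 3.76.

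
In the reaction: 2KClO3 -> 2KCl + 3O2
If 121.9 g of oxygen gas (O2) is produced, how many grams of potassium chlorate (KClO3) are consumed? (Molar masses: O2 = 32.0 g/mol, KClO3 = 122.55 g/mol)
Moles of O2 = 121.9 g ÷ 32.0 g/mol = 3.80938 mol
Mole ratio: 2 mol KClO3 / 3 mol O2
Moles of KClO3 = 3.80938 × (2/3) = 2.53958 mol
Mass of KClO3 = 2.53958 mol × 122.55 g/mol = 311.2 g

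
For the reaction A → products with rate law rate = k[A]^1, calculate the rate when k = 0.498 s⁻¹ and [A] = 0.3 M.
0.1494 M/s

rate = k·[A]^1 = 0.498·(0.3)^1 = 0.498·0.3 = 0.1494 M/s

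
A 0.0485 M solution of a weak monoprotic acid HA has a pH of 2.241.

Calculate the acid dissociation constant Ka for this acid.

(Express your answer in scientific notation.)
K_a = 7.71e-04

[H⁺] = 10^(−pH) = 10^(−2.241) = 5.741e-03 M. For HA ⇌ H⁺ + A⁻, Ka = x²/(C − x) = (5.741e-03)²/(0.0485 − 5.741e-03) = 7.71e-04.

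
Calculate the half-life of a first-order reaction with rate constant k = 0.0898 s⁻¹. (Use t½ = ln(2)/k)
7.72 s

t½ = ln(2)/k = 0.6931/0.0898 = 7.72 s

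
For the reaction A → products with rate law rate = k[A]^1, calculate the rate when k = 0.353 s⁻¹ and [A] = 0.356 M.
0.1257 M/s

rate = k·[A]^1 = 0.353·(0.356)^1 = 0.353·0.356 = 0.1257 M/s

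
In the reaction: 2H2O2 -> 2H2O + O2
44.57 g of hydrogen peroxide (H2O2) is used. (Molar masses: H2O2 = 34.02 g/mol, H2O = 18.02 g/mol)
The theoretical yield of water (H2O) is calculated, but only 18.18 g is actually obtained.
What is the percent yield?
Moles of H2O2 = 44.57 g ÷ 34.02 g/mol = 1.31011 mol
Mole ratio: 2 mol H2O / 2 mol H2O2
Moles of H2O = 1.31011 × (2/2) = 1.31011 mol
Theoretical yield = 1.31011 mol × 18.02 g/mol = 23.608 g
Actual yield = 18.18 g
Percent yield = (18.18 / 23.608) × 100% = 77.0%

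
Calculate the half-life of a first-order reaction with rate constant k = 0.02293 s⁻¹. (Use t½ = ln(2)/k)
30.23 s

t½ = ln(2)/k = 0.6931/0.02293 = 30.23 s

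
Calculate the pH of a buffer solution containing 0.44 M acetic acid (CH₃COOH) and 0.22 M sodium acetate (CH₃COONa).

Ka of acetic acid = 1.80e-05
pH = 4.44

pKa = -log(1.80e-05) = 4.74. pH = pKa + log([A⁻]/[HA]) = 4.74 + log(0.22/0.44)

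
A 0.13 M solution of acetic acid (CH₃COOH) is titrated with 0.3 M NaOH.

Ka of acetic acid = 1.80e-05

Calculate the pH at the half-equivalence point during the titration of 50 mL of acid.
pH = pKa = 4.74

At the half-equivalence point, [HA] = [A⁻], so by Henderson–Hasselbalch pH = pKa + log(1) = pKa.
pKa = −log(1.80e-05) = 4.74.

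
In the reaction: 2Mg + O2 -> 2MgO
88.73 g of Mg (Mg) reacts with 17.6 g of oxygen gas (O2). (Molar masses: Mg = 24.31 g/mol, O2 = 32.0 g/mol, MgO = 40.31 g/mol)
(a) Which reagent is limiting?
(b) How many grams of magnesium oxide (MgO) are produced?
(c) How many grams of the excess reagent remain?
(a) O2, (b) 44.34 g, (c) 61.99 g

Moles of Mg = 88.73 g ÷ 24.31 g/mol = 3.64994 mol
Moles of O2 = 17.6 g ÷ 32.0 g/mol = 0.55 mol
Moles ÷ coefficient: Mg: 3.64994/2 = 1.825, O2: 0.55/1 = 0.55
(a) O2 has the smaller value, so O2 is the limiting reagent.
(b) Moles of MgO = 0.55 mol O2 × (2/1) = 1.1 mol; mass = 1.1 mol × 40.31 g/mol = 44.34 g
(c) Mg consumed = 0.55 × (2/1) = 1.1 mol; remaining = 3.64994 − 1.1 = 2.54994 mol; mass = 2.54994 mol × 24.31 g/mol = 61.99 g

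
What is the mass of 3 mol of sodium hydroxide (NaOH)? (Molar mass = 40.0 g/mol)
Mass = 3 mol × 40.0 g/mol = 120 g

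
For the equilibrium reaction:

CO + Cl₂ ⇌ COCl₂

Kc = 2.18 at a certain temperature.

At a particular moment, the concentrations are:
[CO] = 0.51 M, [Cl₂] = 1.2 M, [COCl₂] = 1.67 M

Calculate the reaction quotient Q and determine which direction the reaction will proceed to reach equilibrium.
Q = 2.729, Q > K, reaction proceeds reverse (toward reactants)

Q = ([COCl₂]) / ([CO] × [Cl₂])
  = ((1.67)) / ((0.51)·(1.2)) = 1.67/0.612 = 2.729
Since Q = 2.729 > Kc = 2.18, the reaction proceeds reverse (toward reactants) to reach equilibrium.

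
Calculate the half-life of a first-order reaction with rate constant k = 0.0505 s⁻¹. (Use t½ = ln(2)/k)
13.73 s

t½ = ln(2)/k = 0.6931/0.0505 = 13.73 s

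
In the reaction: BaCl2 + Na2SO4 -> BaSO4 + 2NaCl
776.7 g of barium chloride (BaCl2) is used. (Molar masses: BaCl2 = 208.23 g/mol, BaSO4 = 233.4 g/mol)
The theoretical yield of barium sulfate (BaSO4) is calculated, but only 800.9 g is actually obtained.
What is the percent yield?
Moles of BaCl2 = 776.7 g ÷ 208.23 g/mol = 3.73001 mol
Mole ratio: 1 mol BaSO4 / 1 mol BaCl2
Moles of BaSO4 = 3.73001 × (1/1) = 3.73001 mol
Theoretical yield = 3.73001 mol × 233.4 g/mol = 870.58 g
Actual yield = 800.9 g
Percent yield = (800.9 / 870.58) × 100% = 92.0%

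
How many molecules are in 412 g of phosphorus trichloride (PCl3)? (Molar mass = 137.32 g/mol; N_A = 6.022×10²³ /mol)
Moles = 412 g ÷ 137.32 g/mol = 3.00029 mol
Molecules = 3.00029 mol × 6.022×10²³ /mol = 1.807e+24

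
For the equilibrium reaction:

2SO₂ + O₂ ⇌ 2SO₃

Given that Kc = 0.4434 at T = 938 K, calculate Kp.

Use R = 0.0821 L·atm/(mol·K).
K_p = 0.0058

Δn = (moles gaseous products) − (moles gaseous reactants) = -1
T = 938 K; RT = 0.0821 × 938 = 77.0098
Kp = Kc·(RT)^Δn = 0.4434 × (77.0098)^-1 = 0.4434 × 0.0129854 = 0.0058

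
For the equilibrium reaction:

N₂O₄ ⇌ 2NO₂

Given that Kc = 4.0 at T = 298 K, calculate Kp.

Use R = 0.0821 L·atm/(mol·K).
K_p = 97.8632

Δn = (moles gaseous products) − (moles gaseous reactants) = 1
T = 298 K; RT = 0.0821 × 298 = 24.4658
Kp = Kc·(RT)^Δn = 4.0 × (24.4658)^1 = 4.0 × 24.4658 = 97.8632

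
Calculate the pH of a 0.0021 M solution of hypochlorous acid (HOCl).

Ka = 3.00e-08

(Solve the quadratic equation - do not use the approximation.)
pH = 5.10

x² + Ka×x - Ka×C = 0. Using quadratic formula: [H⁺] = 7.9223e-06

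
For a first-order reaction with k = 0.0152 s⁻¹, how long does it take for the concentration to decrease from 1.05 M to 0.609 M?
35.84 s

From ln[A] = ln[A]₀ - k·t: t = ln([A]₀/[A])/k = ln(1.05/0.609)/0.0152 = ln(1.7241)/0.0152 = 0.5447/0.0152 = 35.84 s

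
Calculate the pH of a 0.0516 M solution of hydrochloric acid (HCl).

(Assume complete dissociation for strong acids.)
pH = 1.29

[H⁺] = 0.0516 M for strong acid. pH = -log[H⁺] = -log(0.0516)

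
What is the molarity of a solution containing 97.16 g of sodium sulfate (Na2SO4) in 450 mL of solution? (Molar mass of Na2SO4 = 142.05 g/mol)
Moles of Na2SO4 = 97.16 g ÷ 142.05 g/mol = 0.683985 mol
Volume = 450 mL = 0.45 L
Molarity = 0.683985 mol ÷ 0.45 L = 1.52 M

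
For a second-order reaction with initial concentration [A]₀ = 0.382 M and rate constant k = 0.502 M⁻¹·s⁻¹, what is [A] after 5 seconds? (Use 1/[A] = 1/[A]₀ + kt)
0.1950 M

1/[A] = 1/[A]₀ + k·t = 1/0.382 + (0.502)·(5) = 2.6178 + 2.5100 = 5.1278
[A] = 1/5.1278 = 0.1950 M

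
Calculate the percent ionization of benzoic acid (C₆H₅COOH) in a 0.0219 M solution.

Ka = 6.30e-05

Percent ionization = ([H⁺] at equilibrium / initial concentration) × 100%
Percent ionization = 5.22%

Let x = [H⁺]. Ka = x²/(C - x) ⇒ x² + (6.30e-05)x - (6.30e-05)(0.0219) = 0. x = 1.1435e-03. Percent = (1.1435e-03/0.0219) × 100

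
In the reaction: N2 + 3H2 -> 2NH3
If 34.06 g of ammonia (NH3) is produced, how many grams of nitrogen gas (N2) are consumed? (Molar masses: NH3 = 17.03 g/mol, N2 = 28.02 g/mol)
Moles of NH3 = 34.06 g ÷ 17.03 g/mol = 2 mol
Mole ratio: 1 mol N2 / 2 mol NH3
Moles of N2 = 2 × (1/2) = 1 mol
Mass of N2 = 1 mol × 28.02 g/mol = 28.02 g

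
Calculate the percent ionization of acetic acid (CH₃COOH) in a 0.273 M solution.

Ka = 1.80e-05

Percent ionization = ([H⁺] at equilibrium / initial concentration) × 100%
Percent ionization = 0.809%

Let x = [H⁺]. Ka = x²/(C - x) ⇒ x² + (1.80e-05)x - (1.80e-05)(0.273) = 0. x = 2.2078e-03. Percent = (2.2078e-03/0.273) × 100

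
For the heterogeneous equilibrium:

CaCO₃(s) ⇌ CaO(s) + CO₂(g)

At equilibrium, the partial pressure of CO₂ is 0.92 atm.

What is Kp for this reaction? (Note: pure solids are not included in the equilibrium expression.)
K_p = 0.92

Solids (CaCO₃, CaO) have activity 1 and are excluded.
Kp = P(CO₂) = 0.92.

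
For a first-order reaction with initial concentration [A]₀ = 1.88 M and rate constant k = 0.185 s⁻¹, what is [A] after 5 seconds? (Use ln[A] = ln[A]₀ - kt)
0.7455 M

ln[A] = ln[A]₀ - k·t = ln(1.88) - (0.185)·(5) = 0.6313 - 0.9250 = -0.2937
[A] = e^(-0.2937) = 0.7455 M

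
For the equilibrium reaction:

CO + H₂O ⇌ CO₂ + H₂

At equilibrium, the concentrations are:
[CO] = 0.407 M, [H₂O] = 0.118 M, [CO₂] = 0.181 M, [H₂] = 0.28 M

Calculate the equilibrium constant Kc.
K_c = 1.0553

Kc = ([CO₂] × [H₂]) / ([CO] × [H₂O])
   = ((0.181)·(0.28)) / ((0.407)·(0.118))
   = 0.05068 / 0.048026 = 1.0553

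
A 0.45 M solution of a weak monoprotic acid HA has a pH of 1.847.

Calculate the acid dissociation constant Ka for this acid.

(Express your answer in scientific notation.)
K_a = 4.64e-04

[H⁺] = 10^(−pH) = 10^(−1.847) = 1.422e-02 M. For HA ⇌ H⁺ + A⁻, Ka = x²/(C − x) = (1.422e-02)²/(0.45 − 1.422e-02) = 4.64e-04.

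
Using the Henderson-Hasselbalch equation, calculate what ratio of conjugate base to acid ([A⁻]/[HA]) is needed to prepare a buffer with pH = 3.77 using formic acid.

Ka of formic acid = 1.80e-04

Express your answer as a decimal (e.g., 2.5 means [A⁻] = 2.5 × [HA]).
[A⁻]/[HA] = 1.060

pKa = −log(1.80e-04) = 3.7447. pH = pKa + log([A⁻]/[HA]). 3.77 = 3.7447 + log(ratio). log(ratio) = 3.77 − 3.7447 = 0.0253. ratio = 10^(0.0253) = 1.060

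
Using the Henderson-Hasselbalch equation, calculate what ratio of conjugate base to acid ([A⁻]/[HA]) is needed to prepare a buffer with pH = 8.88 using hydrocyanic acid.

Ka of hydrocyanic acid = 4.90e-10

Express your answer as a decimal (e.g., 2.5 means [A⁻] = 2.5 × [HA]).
[A⁻]/[HA] = 0.372

pKa = −log(4.90e-10) = 9.3098. pH = pKa + log([A⁻]/[HA]). 8.88 = 9.3098 + log(ratio). log(ratio) = 8.88 − 9.3098 = -0.4298. ratio = 10^(-0.4298) = 0.372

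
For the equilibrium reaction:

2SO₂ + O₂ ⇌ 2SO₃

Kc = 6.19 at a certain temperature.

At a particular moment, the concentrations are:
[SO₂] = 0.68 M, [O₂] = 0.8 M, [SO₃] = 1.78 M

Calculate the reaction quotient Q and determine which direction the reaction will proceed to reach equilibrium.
Q = 8.565, Q > K, reaction proceeds reverse (toward reactants)

Q = ([SO₃]^2) / ([SO₂]^2 × [O₂])
  = ((1.78)^2) / ((0.68)^2·(0.8)) = 3.1684/0.36992 = 8.565
Since Q = 8.565 > Kc = 6.19, the reaction proceeds reverse (toward reactants) to reach equilibrium.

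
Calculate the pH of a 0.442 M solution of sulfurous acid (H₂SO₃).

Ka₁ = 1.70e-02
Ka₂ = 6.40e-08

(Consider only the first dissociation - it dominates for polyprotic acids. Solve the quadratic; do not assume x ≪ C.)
pH = 1.10

x² + Ka₁·x − Ka₁·C = 0 with Ka₁ = 1.70e-02, C = 0.442.
x = (−Ka₁ + √(Ka₁² + 4·Ka₁·C))/2 = 7.8599e-02 M, so pH = 1.10.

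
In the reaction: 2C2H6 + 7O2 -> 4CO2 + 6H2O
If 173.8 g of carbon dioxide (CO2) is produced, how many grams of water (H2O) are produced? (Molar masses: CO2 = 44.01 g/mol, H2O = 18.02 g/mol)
Moles of CO2 = 173.8 g ÷ 44.01 g/mol = 3.9491 mol
Mole ratio: 6 mol H2O / 4 mol CO2
Moles of H2O = 3.9491 × (6/4) = 5.92365 mol
Mass of H2O = 5.92365 mol × 18.02 g/mol = 106.7 g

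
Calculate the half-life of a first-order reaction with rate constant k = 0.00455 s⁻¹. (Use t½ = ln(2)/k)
152.34 s

t½ = ln(2)/k = 0.6931/0.00455 = 152.34 s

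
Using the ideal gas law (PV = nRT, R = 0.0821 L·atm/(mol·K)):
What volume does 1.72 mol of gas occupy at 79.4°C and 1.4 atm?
T = 79.4°C + 273.15 = 352.55 K
V = nRT/P = (1.72 × 0.0821 × 352.55) / 1.4
V = 35.56 L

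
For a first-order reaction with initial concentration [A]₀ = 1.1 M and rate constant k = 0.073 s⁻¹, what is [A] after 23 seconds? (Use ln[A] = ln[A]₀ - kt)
0.2052 M

ln[A] = ln[A]₀ - k·t = ln(1.1) - (0.073)·(23) = 0.0953 - 1.6790 = -1.5837
[A] = e^(-1.5837) = 0.2052 M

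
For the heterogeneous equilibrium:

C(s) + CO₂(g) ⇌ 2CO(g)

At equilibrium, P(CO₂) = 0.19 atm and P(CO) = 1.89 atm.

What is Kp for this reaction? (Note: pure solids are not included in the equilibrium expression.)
K_p = 18.801

Solid C is excluded.
Kp = P(CO)²/P(CO₂) = (1.89)²/0.19 = 3.572/0.19 = 18.801.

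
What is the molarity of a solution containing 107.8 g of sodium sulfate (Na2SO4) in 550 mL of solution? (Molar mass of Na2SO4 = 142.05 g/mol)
Moles of Na2SO4 = 107.8 g ÷ 142.05 g/mol = 0.758888 mol
Volume = 550 mL = 0.55 L
Molarity = 0.758888 mol ÷ 0.55 L = 1.38 M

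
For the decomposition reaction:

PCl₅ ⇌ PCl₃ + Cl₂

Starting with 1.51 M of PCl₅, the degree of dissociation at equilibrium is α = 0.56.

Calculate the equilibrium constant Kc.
K_c = 1.0762

x = α·[A]₀ = 0.56 × 1.51 = 0.8456 M dissociated.
At eq: [PCl₅] = 1.51 − 0.8456 = 0.6644 M; [PCl₃] = [Cl₂] = x = 0.8456 M.
Kc = [PCl₃][Cl₂]/[PCl₅] = (0.8456)²/0.6644 = 1.076.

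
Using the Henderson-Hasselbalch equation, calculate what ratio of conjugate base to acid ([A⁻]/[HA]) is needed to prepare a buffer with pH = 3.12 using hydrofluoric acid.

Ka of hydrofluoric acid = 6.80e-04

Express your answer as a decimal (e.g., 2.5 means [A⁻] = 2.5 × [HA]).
[A⁻]/[HA] = 0.896

pKa = −log(6.80e-04) = 3.1675. pH = pKa + log([A⁻]/[HA]). 3.12 = 3.1675 + log(ratio). log(ratio) = 3.12 − 3.1675 = -0.0475. ratio = 10^(-0.0475) = 0.896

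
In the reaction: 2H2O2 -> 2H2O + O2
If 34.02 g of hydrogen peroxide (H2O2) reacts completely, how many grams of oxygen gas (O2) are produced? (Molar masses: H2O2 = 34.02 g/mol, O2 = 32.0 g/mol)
Moles of H2O2 = 34.02 g ÷ 34.02 g/mol = 1 mol
Mole ratio: 1 mol O2 / 2 mol H2O2
Moles of O2 = 1 × (1/2) = 0.5 mol
Mass of O2 = 0.5 mol × 32.0 g/mol = 16 g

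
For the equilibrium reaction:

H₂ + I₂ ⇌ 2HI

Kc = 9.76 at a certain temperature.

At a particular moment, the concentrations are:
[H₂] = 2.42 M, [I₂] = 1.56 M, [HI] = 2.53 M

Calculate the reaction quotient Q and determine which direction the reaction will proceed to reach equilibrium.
Q = 1.696, Q < K, reaction proceeds forward (toward products)

Q = ([HI]^2) / ([H₂] × [I₂])
  = ((2.53)^2) / ((2.42)·(1.56)) = 6.4009/3.7752 = 1.696
Since Q = 1.696 < Kc = 9.76, the reaction proceeds forward (toward products) to reach equilibrium.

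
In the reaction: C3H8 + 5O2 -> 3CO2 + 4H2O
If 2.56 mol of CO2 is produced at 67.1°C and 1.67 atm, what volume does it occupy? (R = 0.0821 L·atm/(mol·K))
T = 67.1°C + 273.15 = 340.25 K
V = nRT/P = (2.56 × 0.0821 × 340.25) / 1.67
V = 42.82 L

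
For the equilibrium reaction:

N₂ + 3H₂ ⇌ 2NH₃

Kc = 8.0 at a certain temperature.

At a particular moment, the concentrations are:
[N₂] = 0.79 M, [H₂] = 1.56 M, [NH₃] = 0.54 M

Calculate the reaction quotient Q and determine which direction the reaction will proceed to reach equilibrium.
Q = 0.097, Q < K, reaction proceeds forward (toward products)

Q = ([NH₃]^2) / ([N₂] × [H₂]^3)
  = ((0.54)^2) / ((0.79)·(1.56)^3) = 0.2916/2.9992 = 0.09723
Since Q = 0.09723 < Kc = 8.0, the reaction proceeds forward (toward products) to reach equilibrium.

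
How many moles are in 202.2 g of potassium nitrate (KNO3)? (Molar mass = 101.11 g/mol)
Moles = 202.2 g ÷ 101.11 g/mol = 2 mol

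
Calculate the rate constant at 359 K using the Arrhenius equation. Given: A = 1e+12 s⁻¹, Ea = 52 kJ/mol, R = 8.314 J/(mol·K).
2.71e+04 s⁻¹

k = A·exp(-Ea/(R·T)) = 1e+12·exp(-52000/(8.314·359)) = 1e+12·exp(-17.4220) = 1e+12·2.7146e-08 = 2.71e+04 s⁻¹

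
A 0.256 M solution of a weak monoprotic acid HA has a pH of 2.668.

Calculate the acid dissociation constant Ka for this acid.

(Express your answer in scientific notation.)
K_a = 1.82e-05

[H⁺] = 10^(−pH) = 10^(−2.668) = 2.148e-03 M. For HA ⇌ H⁺ + A⁻, Ka = x²/(C − x) = (2.148e-03)²/(0.256 − 2.148e-03) = 1.82e-05.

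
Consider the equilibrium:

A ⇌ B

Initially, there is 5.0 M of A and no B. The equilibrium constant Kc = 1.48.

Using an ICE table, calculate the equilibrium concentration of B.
[B] = 2.984 M

ICE: [A] = 5.0 − x, [B] = x.
Kc = x/(5.0 − x) = 1.48 ⇒ x = 1.48·5.0/(1 + 1.48) = 7.4/2.48 = 2.984.
[B] = x = 2.984 M.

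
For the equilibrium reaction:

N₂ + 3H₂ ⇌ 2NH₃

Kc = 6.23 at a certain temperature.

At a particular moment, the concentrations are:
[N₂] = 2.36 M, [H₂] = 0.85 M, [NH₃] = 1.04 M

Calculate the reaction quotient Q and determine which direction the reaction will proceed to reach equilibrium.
Q = 0.746, Q < K, reaction proceeds forward (toward products)

Q = ([NH₃]^2) / ([N₂] × [H₂]^3)
  = ((1.04)^2) / ((2.36)·(0.85)^3) = 1.0816/1.4493 = 0.7463
Since Q = 0.7463 < Kc = 6.23, the reaction proceeds forward (toward products) to reach equilibrium.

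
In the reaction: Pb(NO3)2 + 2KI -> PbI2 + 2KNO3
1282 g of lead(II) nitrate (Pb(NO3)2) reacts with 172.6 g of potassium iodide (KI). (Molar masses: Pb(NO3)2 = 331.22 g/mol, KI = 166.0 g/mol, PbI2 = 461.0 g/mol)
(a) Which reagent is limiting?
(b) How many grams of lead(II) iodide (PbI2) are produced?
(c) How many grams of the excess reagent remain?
(a) KI, (b) 239.7 g, (c) 1110 g

Moles of Pb(NO3)2 = 1282 g ÷ 331.22 g/mol = 3.87054 mol
Moles of KI = 172.6 g ÷ 166.0 g/mol = 1.03976 mol
Moles ÷ coefficient: Pb(NO3)2: 3.87054/1 = 3.871, KI: 1.03976/2 = 0.5199
(a) KI has the smaller value, so KI is the limiting reagent.
(b) Moles of PbI2 = 1.03976 mol KI × (1/2) = 0.51988 mol; mass = 0.51988 mol × 461.0 g/mol = 239.7 g
(c) Pb(NO3)2 consumed = 1.03976 × (1/2) = 0.51988 mol; remaining = 3.87054 − 0.51988 = 3.35066 mol; mass = 3.35066 mol × 331.22 g/mol = 1110 g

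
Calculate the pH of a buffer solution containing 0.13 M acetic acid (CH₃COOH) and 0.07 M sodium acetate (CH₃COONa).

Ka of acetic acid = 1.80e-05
pH = 4.48

pKa = -log(1.80e-05) = 4.74. pH = pKa + log([A⁻]/[HA]) = 4.74 + log(0.07/0.13)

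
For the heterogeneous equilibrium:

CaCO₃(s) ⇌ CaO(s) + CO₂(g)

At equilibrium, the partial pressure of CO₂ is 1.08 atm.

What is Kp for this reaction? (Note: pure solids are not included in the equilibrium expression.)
K_p = 1.08

Solids (CaCO₃, CaO) have activity 1 and are excluded.
Kp = P(CO₂) = 1.08.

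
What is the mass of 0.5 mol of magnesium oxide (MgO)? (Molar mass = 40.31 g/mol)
Mass = 0.5 mol × 40.31 g/mol = 20.16 g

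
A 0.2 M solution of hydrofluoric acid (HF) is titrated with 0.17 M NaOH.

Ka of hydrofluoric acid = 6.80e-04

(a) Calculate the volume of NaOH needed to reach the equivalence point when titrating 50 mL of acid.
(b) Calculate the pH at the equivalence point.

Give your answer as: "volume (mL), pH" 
V = 58.8 mL, pH = 8.07

(a) At equivalence: moles acid = moles base.
moles acid = 0.2 × 0.05 = 0.01 mol; V_NaOH = 0.01/0.17 = 0.05882 L = 58.8 mL.
(b) At equivalence, all acid → conjugate base A⁻ at [A⁻] = 0.01/0.1088 = 0.09189 M.
Kb = Kw/Ka = 1.0e-14/6.80e-04 = 1.471e-11; [OH⁻] = √(Kb·[A⁻]) = 1.162e-06; pOH = 5.93; pH = 14 − pOH = 8.07.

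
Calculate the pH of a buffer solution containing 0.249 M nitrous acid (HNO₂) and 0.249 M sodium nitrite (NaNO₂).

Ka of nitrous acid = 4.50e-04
pH = 3.35

pKa = -log(4.50e-04) = 3.35. pH = pKa + log([A⁻]/[HA]) = 3.35 + log(0.249/0.249)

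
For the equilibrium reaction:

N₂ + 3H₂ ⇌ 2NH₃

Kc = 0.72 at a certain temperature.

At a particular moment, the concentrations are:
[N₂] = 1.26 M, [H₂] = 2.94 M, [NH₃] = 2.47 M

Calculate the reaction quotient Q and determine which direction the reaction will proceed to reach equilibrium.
Q = 0.191, Q < K, reaction proceeds forward (toward products)

Q = ([NH₃]^2) / ([N₂] × [H₂]^3)
  = ((2.47)^2) / ((1.26)·(2.94)^3) = 6.1009/32.019 = 0.1905
Since Q = 0.1905 < Kc = 0.72, the reaction proceeds forward (toward products) to reach equilibrium.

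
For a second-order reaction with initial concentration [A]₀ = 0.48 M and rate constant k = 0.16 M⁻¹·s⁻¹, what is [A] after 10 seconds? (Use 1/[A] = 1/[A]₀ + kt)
0.2715 M

1/[A] = 1/[A]₀ + k·t = 1/0.48 + (0.16)·(10) = 2.0833 + 1.6000 = 3.6833
[A] = 1/3.6833 = 0.2715 M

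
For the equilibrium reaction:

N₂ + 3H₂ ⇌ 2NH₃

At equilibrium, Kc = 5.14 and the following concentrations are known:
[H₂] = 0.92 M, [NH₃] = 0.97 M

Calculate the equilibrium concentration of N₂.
[N₂] = 0.2351 M

Kc = ([NH₃]^2) / ([N₂] × [H₂]^3) = 5.14
[N₂]^1 = (product terms)/(Kc · other reactant terms) = 0.9409 / (5.14 · 0.77869) = 0.23508
[N₂] = 0.2351 M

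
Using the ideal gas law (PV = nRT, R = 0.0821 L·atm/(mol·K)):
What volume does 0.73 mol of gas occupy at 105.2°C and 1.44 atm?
T = 105.2°C + 273.15 = 378.35 K
V = nRT/P = (0.73 × 0.0821 × 378.35) / 1.44
V = 15.75 L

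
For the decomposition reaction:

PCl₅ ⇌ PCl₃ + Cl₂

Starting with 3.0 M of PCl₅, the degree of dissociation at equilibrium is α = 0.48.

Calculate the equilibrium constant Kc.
K_c = 1.3292

x = α·[A]₀ = 0.48 × 3.0 = 1.44 M dissociated.
At eq: [PCl₅] = 3.0 − 1.44 = 1.56 M; [PCl₃] = [Cl₂] = x = 1.44 M.
Kc = [PCl₃][Cl₂]/[PCl₅] = (1.44)²/1.56 = 1.329.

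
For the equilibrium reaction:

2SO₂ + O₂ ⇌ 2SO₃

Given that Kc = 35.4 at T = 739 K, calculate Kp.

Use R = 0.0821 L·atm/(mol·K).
K_p = 0.5835

Δn = (moles gaseous products) − (moles gaseous reactants) = -1
T = 739 K; RT = 0.0821 × 739 = 60.6719
Kp = Kc·(RT)^Δn = 35.4 × (60.6719)^-1 = 35.4 × 0.0164821 = 0.5835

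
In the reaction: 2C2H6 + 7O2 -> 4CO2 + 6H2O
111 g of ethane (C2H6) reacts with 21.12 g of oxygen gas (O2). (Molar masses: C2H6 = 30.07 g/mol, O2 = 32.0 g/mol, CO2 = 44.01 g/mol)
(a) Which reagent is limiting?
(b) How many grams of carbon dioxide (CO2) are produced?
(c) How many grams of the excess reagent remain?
(a) O2, (b) 16.6 g, (c) 105.3 g

Moles of C2H6 = 111 g ÷ 30.07 g/mol = 3.69139 mol
Moles of O2 = 21.12 g ÷ 32.0 g/mol = 0.66 mol
Moles ÷ coefficient: C2H6: 3.69139/2 = 1.846, O2: 0.66/7 = 0.09429
(a) O2 has the smaller value, so O2 is the limiting reagent.
(b) Moles of CO2 = 0.66 mol O2 × (4/7) = 0.377143 mol; mass = 0.377143 mol × 44.01 g/mol = 16.6 g
(c) C2H6 consumed = 0.66 × (2/7) = 0.188571 mol; remaining = 3.69139 − 0.188571 = 3.50282 mol; mass = 3.50282 mol × 30.07 g/mol = 105.3 g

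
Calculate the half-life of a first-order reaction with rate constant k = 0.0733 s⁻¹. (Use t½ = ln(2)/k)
9.46 s

t½ = ln(2)/k = 0.6931/0.0733 = 9.46 s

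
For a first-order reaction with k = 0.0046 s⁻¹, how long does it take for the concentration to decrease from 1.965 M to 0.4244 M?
333.17 s

From ln[A] = ln[A]₀ - k·t: t = ln([A]₀/[A])/k = ln(1.965/0.4244)/0.0046 = ln(4.6301)/0.0046 = 1.5326/0.0046 = 333.17 s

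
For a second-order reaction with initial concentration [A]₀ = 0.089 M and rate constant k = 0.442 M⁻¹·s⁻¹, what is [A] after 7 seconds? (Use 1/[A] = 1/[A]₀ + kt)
0.0698 M

1/[A] = 1/[A]₀ + k·t = 1/0.089 + (0.442)·(7) = 11.2360 + 3.0940 = 14.3300
[A] = 1/14.3300 = 0.0698 M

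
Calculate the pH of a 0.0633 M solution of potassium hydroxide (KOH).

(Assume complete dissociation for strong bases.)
pH = 12.80

[OH⁻] = 0.0633 M for strong base. pOH = -log[OH⁻] = 1.20, pH = 14 - pOH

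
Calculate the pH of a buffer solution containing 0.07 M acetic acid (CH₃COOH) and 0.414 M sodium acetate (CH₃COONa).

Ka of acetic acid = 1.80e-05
pH = 5.52

pKa = -log(1.80e-05) = 4.74. pH = pKa + log([A⁻]/[HA]) = 4.74 + log(0.414/0.07)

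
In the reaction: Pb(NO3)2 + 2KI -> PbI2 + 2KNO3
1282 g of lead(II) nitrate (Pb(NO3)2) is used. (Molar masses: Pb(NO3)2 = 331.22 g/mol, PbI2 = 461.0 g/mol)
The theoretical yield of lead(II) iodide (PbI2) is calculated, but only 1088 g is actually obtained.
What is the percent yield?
Moles of Pb(NO3)2 = 1282 g ÷ 331.22 g/mol = 3.87054 mol
Mole ratio: 1 mol PbI2 / 1 mol Pb(NO3)2
Moles of PbI2 = 3.87054 × (1/1) = 3.87054 mol
Theoretical yield = 3.87054 mol × 461.0 g/mol = 1784.3 g
Actual yield = 1088 g
Percent yield = (1088 / 1784.3) × 100% = 61.0%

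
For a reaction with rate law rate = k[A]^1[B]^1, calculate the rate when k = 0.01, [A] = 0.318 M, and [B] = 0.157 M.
0.0004993 M/s

rate = k·[A]^1·[B]^1 = 0.01·(0.318)^1·(0.157)^1 = 0.01·0.318·0.157 = 0.0004993 M/s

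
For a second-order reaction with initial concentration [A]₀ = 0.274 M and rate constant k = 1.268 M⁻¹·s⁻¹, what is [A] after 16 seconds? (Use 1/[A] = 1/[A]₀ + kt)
0.0418 M

1/[A] = 1/[A]₀ + k·t = 1/0.274 + (1.268)·(16) = 3.6496 + 20.2880 = 23.9376
[A] = 1/23.9376 = 0.0418 M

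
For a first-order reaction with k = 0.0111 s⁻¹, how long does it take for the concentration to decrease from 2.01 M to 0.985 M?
64.26 s

From ln[A] = ln[A]₀ - k·t: t = ln([A]₀/[A])/k = ln(2.01/0.985)/0.0111 = ln(2.0406)/0.0111 = 0.7132/0.0111 = 64.26 s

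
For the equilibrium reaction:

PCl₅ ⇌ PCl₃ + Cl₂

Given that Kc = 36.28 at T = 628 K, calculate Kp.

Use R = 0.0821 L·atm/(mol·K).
K_p = 1.87e+03

Δn = (moles gaseous products) − (moles gaseous reactants) = 1
T = 628 K; RT = 0.0821 × 628 = 51.5588
Kp = Kc·(RT)^Δn = 36.28 × (51.5588)^1 = 36.28 × 51.5588 = 1.87e+03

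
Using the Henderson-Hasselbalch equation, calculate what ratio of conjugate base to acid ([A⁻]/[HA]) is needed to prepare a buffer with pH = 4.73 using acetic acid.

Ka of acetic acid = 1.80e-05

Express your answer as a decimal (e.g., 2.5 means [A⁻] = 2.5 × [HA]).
[A⁻]/[HA] = 0.967

pKa = −log(1.80e-05) = 4.7447. pH = pKa + log([A⁻]/[HA]). 4.73 = 4.7447 + log(ratio). log(ratio) = 4.73 − 4.7447 = -0.0147. ratio = 10^(-0.0147) = 0.967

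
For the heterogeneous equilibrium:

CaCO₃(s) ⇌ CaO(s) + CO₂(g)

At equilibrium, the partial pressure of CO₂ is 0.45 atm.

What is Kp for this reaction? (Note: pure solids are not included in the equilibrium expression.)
K_p = 0.45

Solids (CaCO₃, CaO) have activity 1 and are excluded.
Kp = P(CO₂) = 0.45.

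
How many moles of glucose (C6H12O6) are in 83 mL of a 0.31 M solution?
Moles = Molarity × Volume (L)
Moles = 0.31 M × 0.083 L = 0.02573 mol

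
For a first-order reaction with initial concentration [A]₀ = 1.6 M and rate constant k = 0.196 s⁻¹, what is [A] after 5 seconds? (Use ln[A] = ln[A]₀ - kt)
0.6005 M

ln[A] = ln[A]₀ - k·t = ln(1.6) - (0.196)·(5) = 0.4700 - 0.9800 = -0.5100
[A] = e^(-0.5100) = 0.6005 M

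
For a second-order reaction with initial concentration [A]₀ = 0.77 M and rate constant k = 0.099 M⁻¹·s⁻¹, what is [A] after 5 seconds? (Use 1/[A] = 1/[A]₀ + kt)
0.5575 M

1/[A] = 1/[A]₀ + k·t = 1/0.77 + (0.099)·(5) = 1.2987 + 0.4950 = 1.7937
[A] = 1/1.7937 = 0.5575 M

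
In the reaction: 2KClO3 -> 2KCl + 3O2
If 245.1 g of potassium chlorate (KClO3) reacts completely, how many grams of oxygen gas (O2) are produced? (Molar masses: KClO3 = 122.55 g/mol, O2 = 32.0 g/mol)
Moles of KClO3 = 245.1 g ÷ 122.55 g/mol = 2 mol
Mole ratio: 3 mol O2 / 2 mol KClO3
Moles of O2 = 2 × (3/2) = 3 mol
Mass of O2 = 3 mol × 32.0 g/mol = 96 g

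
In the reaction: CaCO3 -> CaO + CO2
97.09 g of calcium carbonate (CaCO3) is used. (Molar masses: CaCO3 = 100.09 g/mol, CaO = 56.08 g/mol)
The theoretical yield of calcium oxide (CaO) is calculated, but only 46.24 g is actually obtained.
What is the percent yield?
Moles of CaCO3 = 97.09 g ÷ 100.09 g/mol = 0.970027 mol
Mole ratio: 1 mol CaO / 1 mol CaCO3
Moles of CaO = 0.970027 × (1/1) = 0.970027 mol
Theoretical yield = 0.970027 mol × 56.08 g/mol = 54.399 g
Actual yield = 46.24 g
Percent yield = (46.24 / 54.399) × 100% = 85.0%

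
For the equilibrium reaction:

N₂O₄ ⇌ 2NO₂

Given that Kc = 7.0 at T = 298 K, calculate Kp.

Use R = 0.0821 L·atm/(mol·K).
K_p = 171.2606

Δn = (moles gaseous products) − (moles gaseous reactants) = 1
T = 298 K; RT = 0.0821 × 298 = 24.4658
Kp = Kc·(RT)^Δn = 7.0 × (24.4658)^1 = 7.0 × 24.4658 = 171.2606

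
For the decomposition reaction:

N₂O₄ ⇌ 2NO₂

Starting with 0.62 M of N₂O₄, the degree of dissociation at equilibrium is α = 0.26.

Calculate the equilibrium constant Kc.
K_c = 0.2266

x = α·[A]₀ = 0.26 × 0.62 = 0.1612 M dissociated.
At eq: [N₂O₄] = 0.62 − 0.1612 = 0.4588 M; [NO₂] = 2x = 0.3224 M.
Kc = [NO₂]²/[N₂O₄] = (0.3224)²/0.4588 = 0.2266.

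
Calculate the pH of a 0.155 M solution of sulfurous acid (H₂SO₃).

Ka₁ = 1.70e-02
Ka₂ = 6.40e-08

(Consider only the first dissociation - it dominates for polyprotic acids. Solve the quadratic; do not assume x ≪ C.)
pH = 1.36

x² + Ka₁·x − Ka₁·C = 0 with Ka₁ = 1.70e-02, C = 0.155.
x = (−Ka₁ + √(Ka₁² + 4·Ka₁·C))/2 = 4.3531e-02 M, so pH = 1.36.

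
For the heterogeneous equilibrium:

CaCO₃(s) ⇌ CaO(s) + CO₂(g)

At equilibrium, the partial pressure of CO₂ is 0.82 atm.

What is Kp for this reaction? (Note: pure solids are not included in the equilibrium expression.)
K_p = 0.82

Solids (CaCO₃, CaO) have activity 1 and are excluded.
Kp = P(CO₂) = 0.82.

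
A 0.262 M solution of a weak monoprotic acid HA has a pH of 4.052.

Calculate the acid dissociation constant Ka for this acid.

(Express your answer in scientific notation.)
K_a = 3.01e-08

[H⁺] = 10^(−pH) = 10^(−4.052) = 8.872e-05 M. For HA ⇌ H⁺ + A⁻, Ka = x²/(C − x) = (8.872e-05)²/(0.262 − 8.872e-05) = 3.01e-08.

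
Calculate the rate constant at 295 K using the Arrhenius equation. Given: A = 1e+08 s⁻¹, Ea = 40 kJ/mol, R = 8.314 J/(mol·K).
8.26e+00 s⁻¹

k = A·exp(-Ea/(R·T)) = 1e+08·exp(-40000/(8.314·295)) = 1e+08·exp(-16.3090) = 1e+08·8.2619e-08 = 8.26e+00 s⁻¹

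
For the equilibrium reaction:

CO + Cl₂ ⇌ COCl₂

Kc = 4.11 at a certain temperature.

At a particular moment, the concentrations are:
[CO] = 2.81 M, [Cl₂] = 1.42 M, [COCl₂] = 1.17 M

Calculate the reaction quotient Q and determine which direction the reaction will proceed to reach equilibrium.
Q = 0.293, Q < K, reaction proceeds forward (toward products)

Q = ([COCl₂]) / ([CO] × [Cl₂])
  = ((1.17)) / ((2.81)·(1.42)) = 1.17/3.9902 = 0.2932
Since Q = 0.2932 < Kc = 4.11, the reaction proceeds forward (toward products) to reach equilibrium.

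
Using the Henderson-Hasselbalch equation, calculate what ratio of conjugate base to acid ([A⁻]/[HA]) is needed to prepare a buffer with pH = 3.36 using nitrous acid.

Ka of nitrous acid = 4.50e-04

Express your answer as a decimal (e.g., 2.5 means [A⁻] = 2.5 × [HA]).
[A⁻]/[HA] = 1.031

pKa = −log(4.50e-04) = 3.3468. pH = pKa + log([A⁻]/[HA]). 3.36 = 3.3468 + log(ratio). log(ratio) = 3.36 − 3.3468 = 0.0132. ratio = 10^(0.0132) = 1.031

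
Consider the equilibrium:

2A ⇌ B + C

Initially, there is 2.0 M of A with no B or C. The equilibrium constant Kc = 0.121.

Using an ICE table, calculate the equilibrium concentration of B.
[B] = 0.410 M

ICE: [A] = 2.0 − 2x, [B] = [C] = x.
Kc = x²/(2.0 − 2x)² = 0.121 ⇒ √Kc = x/(2.0 − 2x).
x = √0.121·2.0/(1 + 2√0.121) = 0.34785·2.0/1.6957 = 0.41027.
[B] = x = 0.410 M.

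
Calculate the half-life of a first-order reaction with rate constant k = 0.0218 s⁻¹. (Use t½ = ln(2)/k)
31.80 s

t½ = ln(2)/k = 0.6931/0.0218 = 31.80 s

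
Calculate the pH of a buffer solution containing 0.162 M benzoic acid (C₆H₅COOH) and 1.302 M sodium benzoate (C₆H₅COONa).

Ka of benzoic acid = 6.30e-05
pH = 5.11

pKa = -log(6.30e-05) = 4.20. pH = pKa + log([A⁻]/[HA]) = 4.20 + log(1.302/0.162)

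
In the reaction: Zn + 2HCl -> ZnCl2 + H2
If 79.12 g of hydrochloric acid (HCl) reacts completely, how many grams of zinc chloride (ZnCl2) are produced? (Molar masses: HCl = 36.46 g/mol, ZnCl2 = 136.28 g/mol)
Moles of HCl = 79.12 g ÷ 36.46 g/mol = 2.17005 mol
Mole ratio: 1 mol ZnCl2 / 2 mol HCl
Moles of ZnCl2 = 2.17005 × (1/2) = 1.08502 mol
Mass of ZnCl2 = 1.08502 mol × 136.28 g/mol = 147.9 g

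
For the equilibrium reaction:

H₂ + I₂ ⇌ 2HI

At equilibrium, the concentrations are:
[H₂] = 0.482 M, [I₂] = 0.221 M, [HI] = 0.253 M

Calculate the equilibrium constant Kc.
K_c = 0.6009

Kc = ([HI]^2) / ([H₂] × [I₂])
   = ((0.253)^2) / ((0.482)·(0.221))
   = 0.064009 / 0.10652 = 0.6009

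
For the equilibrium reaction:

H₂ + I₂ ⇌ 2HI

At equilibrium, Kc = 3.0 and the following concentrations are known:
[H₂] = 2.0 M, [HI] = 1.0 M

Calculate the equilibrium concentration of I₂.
[I₂] = 0.1667 M

Kc = ([HI]^2) / ([H₂] × [I₂]) = 3.0
[I₂]^1 = (product terms)/(Kc · other reactant terms) = 1 / (3.0 · 2) = 0.16667
[I₂] = 0.1667 M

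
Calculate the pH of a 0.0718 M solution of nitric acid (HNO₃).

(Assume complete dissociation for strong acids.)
pH = 1.14

[H⁺] = 0.0718 M for strong acid. pH = -log[H⁺] = -log(0.0718)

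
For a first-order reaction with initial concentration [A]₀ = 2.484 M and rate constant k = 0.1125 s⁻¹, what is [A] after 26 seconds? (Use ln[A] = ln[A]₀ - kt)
0.1333 M

ln[A] = ln[A]₀ - k·t = ln(2.484) - (0.1125)·(26) = 0.9099 - 2.9250 = -2.0151
[A] = e^(-2.0151) = 0.1333 M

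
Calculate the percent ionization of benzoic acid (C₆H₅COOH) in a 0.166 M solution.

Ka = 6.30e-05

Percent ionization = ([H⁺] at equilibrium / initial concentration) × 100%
Percent ionization = 1.93%

Let x = [H⁺]. Ka = x²/(C - x) ⇒ x² + (6.30e-05)x - (6.30e-05)(0.166) = 0. x = 3.2025e-03. Percent = (3.2025e-03/0.166) × 100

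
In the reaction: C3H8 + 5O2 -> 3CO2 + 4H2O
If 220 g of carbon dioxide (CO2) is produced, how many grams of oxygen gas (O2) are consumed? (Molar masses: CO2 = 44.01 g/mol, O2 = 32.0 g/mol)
Moles of CO2 = 220 g ÷ 44.01 g/mol = 4.99886 mol
Mole ratio: 5 mol O2 / 3 mol CO2
Moles of O2 = 4.99886 × (5/3) = 8.33144 mol
Mass of O2 = 8.33144 mol × 32.0 g/mol = 266.6 g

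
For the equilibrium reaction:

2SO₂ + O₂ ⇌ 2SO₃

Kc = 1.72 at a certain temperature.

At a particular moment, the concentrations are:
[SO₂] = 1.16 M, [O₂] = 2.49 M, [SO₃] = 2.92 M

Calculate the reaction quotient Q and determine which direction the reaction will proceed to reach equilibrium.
Q = 2.545, Q > K, reaction proceeds reverse (toward reactants)

Q = ([SO₃]^2) / ([SO₂]^2 × [O₂])
  = ((2.92)^2) / ((1.16)^2·(2.49)) = 8.5264/3.3505 = 2.545
Since Q = 2.545 > Kc = 1.72, the reaction proceeds reverse (toward reactants) to reach equilibrium.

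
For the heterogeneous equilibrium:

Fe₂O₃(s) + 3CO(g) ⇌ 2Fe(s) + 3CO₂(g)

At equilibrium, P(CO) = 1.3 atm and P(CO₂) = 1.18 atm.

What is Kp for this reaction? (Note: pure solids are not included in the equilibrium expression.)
K_p = 0.748

Solids (Fe₂O₃, Fe) are excluded.
Kp = P(CO₂)³/P(CO)³ = (1.18)³/(1.3)³ = 1.643/2.197 = 0.748.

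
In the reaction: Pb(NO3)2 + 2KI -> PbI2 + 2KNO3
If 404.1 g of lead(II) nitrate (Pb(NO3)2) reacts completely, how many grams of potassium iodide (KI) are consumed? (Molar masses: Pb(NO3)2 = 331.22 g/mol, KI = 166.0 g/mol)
Moles of Pb(NO3)2 = 404.1 g ÷ 331.22 g/mol = 1.22004 mol
Mole ratio: 2 mol KI / 1 mol Pb(NO3)2
Moles of KI = 1.22004 × (2/1) = 2.44007 mol
Mass of KI = 2.44007 mol × 166.0 g/mol = 405.1 g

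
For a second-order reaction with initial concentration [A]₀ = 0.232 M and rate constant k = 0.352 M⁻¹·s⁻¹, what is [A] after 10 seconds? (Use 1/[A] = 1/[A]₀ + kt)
0.1277 M

1/[A] = 1/[A]₀ + k·t = 1/0.232 + (0.352)·(10) = 4.3103 + 3.5200 = 7.8303
[A] = 1/7.8303 = 0.1277 M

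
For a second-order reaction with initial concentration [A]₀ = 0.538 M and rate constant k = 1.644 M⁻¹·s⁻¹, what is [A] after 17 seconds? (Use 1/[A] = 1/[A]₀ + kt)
0.0335 M

1/[A] = 1/[A]₀ + k·t = 1/0.538 + (1.644)·(17) = 1.8587 + 27.9480 = 29.8067
[A] = 1/29.8067 = 0.0335 M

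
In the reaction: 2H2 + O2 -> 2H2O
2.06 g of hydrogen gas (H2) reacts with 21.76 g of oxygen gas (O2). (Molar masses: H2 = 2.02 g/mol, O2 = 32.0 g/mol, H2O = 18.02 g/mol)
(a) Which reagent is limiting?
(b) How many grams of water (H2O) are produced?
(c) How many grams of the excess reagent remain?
(a) H2, (b) 18.38 g, (c) 5.443 g

Moles of H2 = 2.06 g ÷ 2.02 g/mol = 1.0198 mol
Moles of O2 = 21.76 g ÷ 32.0 g/mol = 0.68 mol
Moles ÷ coefficient: H2: 1.0198/2 = 0.5099, O2: 0.68/1 = 0.68
(a) H2 has the smaller value, so H2 is the limiting reagent.
(b) Moles of H2O = 1.0198 mol H2 × (2/2) = 1.0198 mol; mass = 1.0198 mol × 18.02 g/mol = 18.38 g
(c) O2 consumed = 1.0198 × (1/2) = 0.509901 mol; remaining = 0.68 − 0.509901 = 0.170099 mol; mass = 0.170099 mol × 32.0 g/mol = 5.443 g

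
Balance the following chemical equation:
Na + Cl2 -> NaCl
Balanced equation:
2Na + Cl2 -> 2NaCl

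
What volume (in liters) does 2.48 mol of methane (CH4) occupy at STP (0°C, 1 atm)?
At STP, 1 mol of gas occupies 22.4 L
Volume = 2.48 mol × 22.4 L/mol = 55.55 L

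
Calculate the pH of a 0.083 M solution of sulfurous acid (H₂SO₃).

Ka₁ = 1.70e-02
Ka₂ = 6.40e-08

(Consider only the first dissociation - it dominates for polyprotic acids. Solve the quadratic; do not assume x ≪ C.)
pH = 1.52

x² + Ka₁·x − Ka₁·C = 0 with Ka₁ = 1.70e-02, C = 0.083.
x = (−Ka₁ + √(Ka₁² + 4·Ka₁·C))/2 = 3.0013e-02 M, so pH = 1.52.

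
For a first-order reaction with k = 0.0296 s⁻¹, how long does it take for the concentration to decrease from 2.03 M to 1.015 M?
23.42 s

From ln[A] = ln[A]₀ - k·t: t = ln([A]₀/[A])/k = ln(2.03/1.015)/0.0296 = ln(2.0000)/0.0296 = 0.6931/0.0296 = 23.42 s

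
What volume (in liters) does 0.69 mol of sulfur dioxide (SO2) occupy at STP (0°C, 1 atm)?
At STP, 1 mol of gas occupies 22.4 L
Volume = 0.69 mol × 22.4 L/mol = 15.46 L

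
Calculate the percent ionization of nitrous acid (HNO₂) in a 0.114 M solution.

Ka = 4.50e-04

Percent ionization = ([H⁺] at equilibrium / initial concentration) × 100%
Percent ionization = 6.09%

Let x = [H⁺]. Ka = x²/(C - x) ⇒ x² + (4.50e-04)x - (4.50e-04)(0.114) = 0. x = 6.9409e-03. Percent = (6.9409e-03/0.114) × 100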